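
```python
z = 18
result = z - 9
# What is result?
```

Trace (tracking result):
z = 18  # -> z = 18
result = z - 9  # -> result = 9

Answer: 9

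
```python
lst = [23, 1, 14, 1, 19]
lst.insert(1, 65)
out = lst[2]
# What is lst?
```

Trace (tracking lst):
lst = [23, 1, 14, 1, 19]  # -> lst = [23, 1, 14, 1, 19]
lst.insert(1, 65)  # -> lst = [23, 65, 1, 14, 1, 19]
out = lst[2]  # -> out = 1

Answer: [23, 65, 1, 14, 1, 19]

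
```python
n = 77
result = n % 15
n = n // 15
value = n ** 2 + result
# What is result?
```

Trace (tracking result):
n = 77  # -> n = 77
result = n % 15  # -> result = 2
n = n // 15  # -> n = 5
value = n ** 2 + result  # -> value = 27

Answer: 2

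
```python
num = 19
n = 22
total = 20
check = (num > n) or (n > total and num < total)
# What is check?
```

Trace (tracking check):
num = 19  # -> num = 19
n = 22  # -> n = 22
total = 20  # -> total = 20
check = num > n or (n > total and num < total)  # -> check = True

Answer: True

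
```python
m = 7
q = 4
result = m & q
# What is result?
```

Trace (tracking result):
m = 7  # -> m = 7
q = 4  # -> q = 4
result = m & q  # -> result = 4

Answer: 4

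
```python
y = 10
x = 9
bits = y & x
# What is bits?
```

Answer: 8

Derivation:
Trace (tracking bits):
y = 10  # -> y = 10
x = 9  # -> x = 9
bits = y & x  # -> bits = 8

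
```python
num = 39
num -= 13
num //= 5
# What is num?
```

Trace (tracking num):
num = 39  # -> num = 39
num -= 13  # -> num = 26
num //= 5  # -> num = 5

Answer: 5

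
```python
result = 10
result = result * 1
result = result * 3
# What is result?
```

Answer: 30

Derivation:
Trace (tracking result):
result = 10  # -> result = 10
result = result * 1  # -> result = 10
result = result * 3  # -> result = 30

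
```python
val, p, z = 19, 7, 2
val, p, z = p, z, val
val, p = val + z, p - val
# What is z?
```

Trace (tracking z):
val, p, z = (19, 7, 2)  # -> val = 19, p = 7, z = 2
val, p, z = (p, z, val)  # -> val = 7, p = 2, z = 19
val, p = (val + z, p - val)  # -> val = 26, p = -5

Answer: 19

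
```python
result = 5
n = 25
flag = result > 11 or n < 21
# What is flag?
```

Answer: False

Derivation:
Trace (tracking flag):
result = 5  # -> result = 5
n = 25  # -> n = 25
flag = result > 11 or n < 21  # -> flag = False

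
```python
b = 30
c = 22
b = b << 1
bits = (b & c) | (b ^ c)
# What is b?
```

Answer: 60

Derivation:
Trace (tracking b):
b = 30  # -> b = 30
c = 22  # -> c = 22
b = b << 1  # -> b = 60
bits = b & c | b ^ c  # -> bits = 62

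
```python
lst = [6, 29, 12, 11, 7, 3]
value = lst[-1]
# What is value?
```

Answer: 3

Derivation:
Trace (tracking value):
lst = [6, 29, 12, 11, 7, 3]  # -> lst = [6, 29, 12, 11, 7, 3]
value = lst[-1]  # -> value = 3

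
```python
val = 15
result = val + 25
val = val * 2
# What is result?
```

Trace (tracking result):
val = 15  # -> val = 15
result = val + 25  # -> result = 40
val = val * 2  # -> val = 30

Answer: 40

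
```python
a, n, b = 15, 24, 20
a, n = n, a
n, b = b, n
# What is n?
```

Answer: 20

Derivation:
Trace (tracking n):
a, n, b = (15, 24, 20)  # -> a = 15, n = 24, b = 20
a, n = (n, a)  # -> a = 24, n = 15
n, b = (b, n)  # -> n = 20, b = 15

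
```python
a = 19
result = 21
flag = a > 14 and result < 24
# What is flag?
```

Trace (tracking flag):
a = 19  # -> a = 19
result = 21  # -> result = 21
flag = a > 14 and result < 24  # -> flag = True

Answer: True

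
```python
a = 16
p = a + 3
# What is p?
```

Answer: 19

Derivation:
Trace (tracking p):
a = 16  # -> a = 16
p = a + 3  # -> p = 19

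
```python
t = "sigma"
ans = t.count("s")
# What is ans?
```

Trace (tracking ans):
t = 'sigma'  # -> t = 'sigma'
ans = t.count('s')  # -> ans = 1

Answer: 1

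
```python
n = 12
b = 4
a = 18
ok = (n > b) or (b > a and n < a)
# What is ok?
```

Trace (tracking ok):
n = 12  # -> n = 12
b = 4  # -> b = 4
a = 18  # -> a = 18
ok = n > b or (b > a and n < a)  # -> ok = True

Answer: True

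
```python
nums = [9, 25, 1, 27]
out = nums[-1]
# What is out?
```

Answer: 27

Derivation:
Trace (tracking out):
nums = [9, 25, 1, 27]  # -> nums = [9, 25, 1, 27]
out = nums[-1]  # -> out = 27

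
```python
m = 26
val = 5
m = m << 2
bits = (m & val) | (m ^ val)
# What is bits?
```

Answer: 109

Derivation:
Trace (tracking bits):
m = 26  # -> m = 26
val = 5  # -> val = 5
m = m << 2  # -> m = 104
bits = m & val | m ^ val  # -> bits = 109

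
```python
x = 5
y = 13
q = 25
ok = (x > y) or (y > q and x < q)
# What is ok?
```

Trace (tracking ok):
x = 5  # -> x = 5
y = 13  # -> y = 13
q = 25  # -> q = 25
ok = x > y or (y > q and x < q)  # -> ok = False

Answer: False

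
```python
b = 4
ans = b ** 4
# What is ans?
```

Trace (tracking ans):
b = 4  # -> b = 4
ans = b ** 4  # -> ans = 256

Answer: 256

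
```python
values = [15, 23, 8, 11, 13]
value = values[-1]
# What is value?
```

Trace (tracking value):
values = [15, 23, 8, 11, 13]  # -> values = [15, 23, 8, 11, 13]
value = values[-1]  # -> value = 13

Answer: 13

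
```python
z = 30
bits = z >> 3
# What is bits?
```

Trace (tracking bits):
z = 30  # -> z = 30
bits = z >> 3  # -> bits = 3

Answer: 3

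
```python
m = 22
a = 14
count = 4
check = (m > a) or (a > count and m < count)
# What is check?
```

Trace (tracking check):
m = 22  # -> m = 22
a = 14  # -> a = 14
count = 4  # -> count = 4
check = m > a or (a > count and m < count)  # -> check = True

Answer: True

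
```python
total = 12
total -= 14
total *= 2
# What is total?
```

Answer: -4

Derivation:
Trace (tracking total):
total = 12  # -> total = 12
total -= 14  # -> total = -2
total *= 2  # -> total = -4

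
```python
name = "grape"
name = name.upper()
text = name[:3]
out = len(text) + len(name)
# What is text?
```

Answer: 'GRA'

Derivation:
Trace (tracking text):
name = 'grape'  # -> name = 'grape'
name = name.upper()  # -> name = 'GRAPE'
text = name[:3]  # -> text = 'GRA'
out = len(text) + len(name)  # -> out = 8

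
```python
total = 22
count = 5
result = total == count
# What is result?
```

Trace (tracking result):
total = 22  # -> total = 22
count = 5  # -> count = 5
result = total == count  # -> result = False

Answer: False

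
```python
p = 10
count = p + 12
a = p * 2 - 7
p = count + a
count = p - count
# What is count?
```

Trace (tracking count):
p = 10  # -> p = 10
count = p + 12  # -> count = 22
a = p * 2 - 7  # -> a = 13
p = count + a  # -> p = 35
count = p - count  # -> count = 13

Answer: 13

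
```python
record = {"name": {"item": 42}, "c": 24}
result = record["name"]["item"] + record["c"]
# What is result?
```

Trace (tracking result):
record = {'name': {'item': 42}, 'c': 24}  # -> record = {'name': {'item': 42}, 'c': 24}
result = record['name']['item'] + record['c']  # -> result = 66

Answer: 66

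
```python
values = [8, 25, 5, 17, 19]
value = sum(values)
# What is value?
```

Answer: 74

Derivation:
Trace (tracking value):
values = [8, 25, 5, 17, 19]  # -> values = [8, 25, 5, 17, 19]
value = sum(values)  # -> value = 74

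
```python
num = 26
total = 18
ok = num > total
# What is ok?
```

Answer: True

Derivation:
Trace (tracking ok):
num = 26  # -> num = 26
total = 18  # -> total = 18
ok = num > total  # -> ok = True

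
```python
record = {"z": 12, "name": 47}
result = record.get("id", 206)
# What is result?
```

Trace (tracking result):
record = {'z': 12, 'name': 47}  # -> record = {'z': 12, 'name': 47}
result = record.get('id', 206)  # -> result = 206

Answer: 206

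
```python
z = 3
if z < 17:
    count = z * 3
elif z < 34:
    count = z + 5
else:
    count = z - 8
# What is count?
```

Trace (tracking count):
z = 3  # -> z = 3
if z < 17:  # condition is True
    count = z * 3  # -> count = 9

Answer: 9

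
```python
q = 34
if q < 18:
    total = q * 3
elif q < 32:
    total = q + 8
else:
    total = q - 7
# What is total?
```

Trace (tracking total):
q = 34  # -> q = 34
if q < 18:  # condition is False
elif q < 32:  # condition is False
else:
    total = q - 7  # -> total = 27

Answer: 27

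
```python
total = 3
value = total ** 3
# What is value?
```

Answer: 27

Derivation:
Trace (tracking value):
total = 3  # -> total = 3
value = total ** 3  # -> value = 27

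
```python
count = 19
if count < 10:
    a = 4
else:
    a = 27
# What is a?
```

Answer: 27

Derivation:
Trace (tracking a):
count = 19  # -> count = 19
if count < 10:  # condition is False
else:
    a = 27  # -> a = 27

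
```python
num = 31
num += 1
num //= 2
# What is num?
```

Answer: 16

Derivation:
Trace (tracking num):
num = 31  # -> num = 31
num += 1  # -> num = 32
num //= 2  # -> num = 16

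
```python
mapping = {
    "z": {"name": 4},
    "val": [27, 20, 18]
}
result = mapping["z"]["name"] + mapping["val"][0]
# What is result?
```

Answer: 31

Derivation:
Trace (tracking result):
mapping = {'z': {'name': 4}, 'val': [27, 20, 18]}  # -> mapping = {'z': {'name': 4}, 'val': [27, 20, 18]}
result = mapping['z']['name'] + mapping['val'][0]  # -> result = 31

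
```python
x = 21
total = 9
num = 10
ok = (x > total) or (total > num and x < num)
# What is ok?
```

Trace (tracking ok):
x = 21  # -> x = 21
total = 9  # -> total = 9
num = 10  # -> num = 10
ok = x > total or (total > num and x < num)  # -> ok = True

Answer: True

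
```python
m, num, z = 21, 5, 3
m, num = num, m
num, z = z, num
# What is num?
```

Trace (tracking num):
m, num, z = (21, 5, 3)  # -> m = 21, num = 5, z = 3
m, num = (num, m)  # -> m = 5, num = 21
num, z = (z, num)  # -> num = 3, z = 21

Answer: 3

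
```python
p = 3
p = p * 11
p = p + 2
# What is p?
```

Answer: 35

Derivation:
Trace (tracking p):
p = 3  # -> p = 3
p = p * 11  # -> p = 33
p = p + 2  # -> p = 35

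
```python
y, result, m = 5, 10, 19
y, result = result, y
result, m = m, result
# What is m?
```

Trace (tracking m):
y, result, m = (5, 10, 19)  # -> y = 5, result = 10, m = 19
y, result = (result, y)  # -> y = 10, result = 5
result, m = (m, result)  # -> result = 19, m = 5

Answer: 5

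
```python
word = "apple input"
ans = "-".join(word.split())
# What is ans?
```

Trace (tracking ans):
word = 'apple input'  # -> word = 'apple input'
ans = '-'.join(word.split())  # -> ans = 'apple-input'

Answer: 'apple-input'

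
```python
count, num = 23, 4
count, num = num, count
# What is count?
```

Answer: 4

Derivation:
Trace (tracking count):
count, num = (23, 4)  # -> count = 23, num = 4
count, num = (num, count)  # -> count = 4, num = 23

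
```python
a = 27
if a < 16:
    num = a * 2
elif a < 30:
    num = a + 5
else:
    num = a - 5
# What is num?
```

Answer: 32

Derivation:
Trace (tracking num):
a = 27  # -> a = 27
if a < 16:  # condition is False
elif a < 30:  # condition is True
    num = a + 5  # -> num = 32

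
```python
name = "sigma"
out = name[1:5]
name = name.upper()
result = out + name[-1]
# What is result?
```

Trace (tracking result):
name = 'sigma'  # -> name = 'sigma'
out = name[1:5]  # -> out = 'igma'
name = name.upper()  # -> name = 'SIGMA'
result = out + name[-1]  # -> result = 'igmaA'

Answer: 'igmaA'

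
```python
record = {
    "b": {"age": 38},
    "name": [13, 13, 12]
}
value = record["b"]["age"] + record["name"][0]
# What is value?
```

Answer: 51

Derivation:
Trace (tracking value):
record = {'b': {'age': 38}, 'name': [13, 13, 12]}  # -> record = {'b': {'age': 38}, 'name': [13, 13, 12]}
value = record['b']['age'] + record['name'][0]  # -> value = 51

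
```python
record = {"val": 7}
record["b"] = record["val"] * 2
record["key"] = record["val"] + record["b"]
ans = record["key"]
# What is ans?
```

Trace (tracking ans):
record = {'val': 7}  # -> record = {'val': 7}
record['b'] = record['val'] * 2  # -> record = {'val': 7, 'b': 14}
record['key'] = record['val'] + record['b']  # -> record = {'val': 7, 'b': 14, 'key': 21}
ans = record['key']  # -> ans = 21

Answer: 21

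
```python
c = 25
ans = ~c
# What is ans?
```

Answer: -26

Derivation:
Trace (tracking ans):
c = 25  # -> c = 25
ans = ~c  # -> ans = -26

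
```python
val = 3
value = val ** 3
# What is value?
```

Answer: 27

Derivation:
Trace (tracking value):
val = 3  # -> val = 3
value = val ** 3  # -> value = 27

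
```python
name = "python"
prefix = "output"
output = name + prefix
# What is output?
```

Trace (tracking output):
name = 'python'  # -> name = 'python'
prefix = 'output'  # -> prefix = 'output'
output = name + prefix  # -> output = 'pythonoutput'

Answer: 'pythonoutput'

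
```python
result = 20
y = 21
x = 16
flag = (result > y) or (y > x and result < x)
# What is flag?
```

Trace (tracking flag):
result = 20  # -> result = 20
y = 21  # -> y = 21
x = 16  # -> x = 16
flag = result > y or (y > x and result < x)  # -> flag = False

Answer: False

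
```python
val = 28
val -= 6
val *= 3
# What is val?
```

Answer: 66

Derivation:
Trace (tracking val):
val = 28  # -> val = 28
val -= 6  # -> val = 22
val *= 3  # -> val = 66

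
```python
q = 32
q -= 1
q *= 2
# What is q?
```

Answer: 62

Derivation:
Trace (tracking q):
q = 32  # -> q = 32
q -= 1  # -> q = 31
q *= 2  # -> q = 62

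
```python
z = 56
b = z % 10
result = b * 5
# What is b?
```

Answer: 6

Derivation:
Trace (tracking b):
z = 56  # -> z = 56
b = z % 10  # -> b = 6
result = b * 5  # -> result = 30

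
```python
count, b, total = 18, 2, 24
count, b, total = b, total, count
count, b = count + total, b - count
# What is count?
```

Trace (tracking count):
count, b, total = (18, 2, 24)  # -> count = 18, b = 2, total = 24
count, b, total = (b, total, count)  # -> count = 2, b = 24, total = 18
count, b = (count + total, b - count)  # -> count = 20, b = 22

Answer: 20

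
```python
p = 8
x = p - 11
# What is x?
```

Trace (tracking x):
p = 8  # -> p = 8
x = p - 11  # -> x = -3

Answer: -3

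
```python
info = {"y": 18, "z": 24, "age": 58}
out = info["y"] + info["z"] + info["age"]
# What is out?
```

Trace (tracking out):
info = {'y': 18, 'z': 24, 'age': 58}  # -> info = {'y': 18, 'z': 24, 'age': 58}
out = info['y'] + info['z'] + info['age']  # -> out = 100

Answer: 100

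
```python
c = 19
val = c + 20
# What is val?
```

Trace (tracking val):
c = 19  # -> c = 19
val = c + 20  # -> val = 39

Answer: 39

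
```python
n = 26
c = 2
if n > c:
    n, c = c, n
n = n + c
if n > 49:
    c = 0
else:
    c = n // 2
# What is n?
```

Trace (tracking n):
n = 26  # -> n = 26
c = 2  # -> c = 2
if n > c:  # condition is True
    n, c = (c, n)  # -> n = 2, c = 26
n = n + c  # -> n = 28
if n > 49:  # condition is False
else:
    c = n // 2  # -> c = 14

Answer: 28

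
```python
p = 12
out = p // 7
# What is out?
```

Answer: 1

Derivation:
Trace (tracking out):
p = 12  # -> p = 12
out = p // 7  # -> out = 1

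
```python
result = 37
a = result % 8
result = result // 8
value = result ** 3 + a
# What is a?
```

Trace (tracking a):
result = 37  # -> result = 37
a = result % 8  # -> a = 5
result = result // 8  # -> result = 4
value = result ** 3 + a  # -> value = 69

Answer: 5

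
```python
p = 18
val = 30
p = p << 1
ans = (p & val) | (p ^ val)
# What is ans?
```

Answer: 62

Derivation:
Trace (tracking ans):
p = 18  # -> p = 18
val = 30  # -> val = 30
p = p << 1  # -> p = 36
ans = p & val | p ^ val  # -> ans = 62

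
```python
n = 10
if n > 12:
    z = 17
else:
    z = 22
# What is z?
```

Trace (tracking z):
n = 10  # -> n = 10
if n > 12:  # condition is False
else:
    z = 22  # -> z = 22

Answer: 22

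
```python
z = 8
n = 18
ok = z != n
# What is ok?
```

Trace (tracking ok):
z = 8  # -> z = 8
n = 18  # -> n = 18
ok = z != n  # -> ok = True

Answer: True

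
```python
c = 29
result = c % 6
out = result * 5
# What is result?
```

Trace (tracking result):
c = 29  # -> c = 29
result = c % 6  # -> result = 5
out = result * 5  # -> out = 25

Answer: 5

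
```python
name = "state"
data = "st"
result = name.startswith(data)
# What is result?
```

Trace (tracking result):
name = 'state'  # -> name = 'state'
data = 'st'  # -> data = 'st'
result = name.startswith(data)  # -> result = True

Answer: True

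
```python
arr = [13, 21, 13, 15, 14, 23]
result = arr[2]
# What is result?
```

Answer: 13

Derivation:
Trace (tracking result):
arr = [13, 21, 13, 15, 14, 23]  # -> arr = [13, 21, 13, 15, 14, 23]
result = arr[2]  # -> result = 13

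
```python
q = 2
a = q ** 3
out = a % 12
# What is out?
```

Trace (tracking out):
q = 2  # -> q = 2
a = q ** 3  # -> a = 8
out = a % 12  # -> out = 8

Answer: 8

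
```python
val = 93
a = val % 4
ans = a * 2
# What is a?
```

Trace (tracking a):
val = 93  # -> val = 93
a = val % 4  # -> a = 1
ans = a * 2  # -> ans = 2

Answer: 1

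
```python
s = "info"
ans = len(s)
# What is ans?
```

Answer: 4

Derivation:
Trace (tracking ans):
s = 'info'  # -> s = 'info'
ans = len(s)  # -> ans = 4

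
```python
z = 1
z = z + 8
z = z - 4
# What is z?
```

Answer: 5

Derivation:
Trace (tracking z):
z = 1  # -> z = 1
z = z + 8  # -> z = 9
z = z - 4  # -> z = 5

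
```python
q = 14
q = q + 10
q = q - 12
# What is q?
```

Trace (tracking q):
q = 14  # -> q = 14
q = q + 10  # -> q = 24
q = q - 12  # -> q = 12

Answer: 12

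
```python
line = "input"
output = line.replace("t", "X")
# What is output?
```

Answer: 'inpuX'

Derivation:
Trace (tracking output):
line = 'input'  # -> line = 'input'
output = line.replace('t', 'X')  # -> output = 'inpuX'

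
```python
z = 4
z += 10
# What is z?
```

Answer: 14

Derivation:
Trace (tracking z):
z = 4  # -> z = 4
z += 10  # -> z = 14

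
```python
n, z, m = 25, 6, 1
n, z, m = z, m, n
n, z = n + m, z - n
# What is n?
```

Answer: 31

Derivation:
Trace (tracking n):
n, z, m = (25, 6, 1)  # -> n = 25, z = 6, m = 1
n, z, m = (z, m, n)  # -> n = 6, z = 1, m = 25
n, z = (n + m, z - n)  # -> n = 31, z = -5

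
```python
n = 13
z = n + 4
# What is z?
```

Answer: 17

Derivation:
Trace (tracking z):
n = 13  # -> n = 13
z = n + 4  # -> z = 17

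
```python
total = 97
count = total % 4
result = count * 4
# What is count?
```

Trace (tracking count):
total = 97  # -> total = 97
count = total % 4  # -> count = 1
result = count * 4  # -> result = 4

Answer: 1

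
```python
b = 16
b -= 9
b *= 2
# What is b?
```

Trace (tracking b):
b = 16  # -> b = 16
b -= 9  # -> b = 7
b *= 2  # -> b = 14

Answer: 14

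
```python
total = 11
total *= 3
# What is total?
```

Answer: 33

Derivation:
Trace (tracking total):
total = 11  # -> total = 11
total *= 3  # -> total = 33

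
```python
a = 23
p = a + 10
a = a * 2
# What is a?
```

Trace (tracking a):
a = 23  # -> a = 23
p = a + 10  # -> p = 33
a = a * 2  # -> a = 46

Answer: 46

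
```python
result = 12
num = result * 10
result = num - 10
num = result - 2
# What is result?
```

Trace (tracking result):
result = 12  # -> result = 12
num = result * 10  # -> num = 120
result = num - 10  # -> result = 110
num = result - 2  # -> num = 108

Answer: 110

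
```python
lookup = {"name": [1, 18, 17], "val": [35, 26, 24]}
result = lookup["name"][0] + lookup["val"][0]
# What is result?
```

Answer: 36

Derivation:
Trace (tracking result):
lookup = {'name': [1, 18, 17], 'val': [35, 26, 24]}  # -> lookup = {'name': [1, 18, 17], 'val': [35, 26, 24]}
result = lookup['name'][0] + lookup['val'][0]  # -> result = 36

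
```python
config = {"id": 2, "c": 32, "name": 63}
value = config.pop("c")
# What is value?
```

Answer: 32

Derivation:
Trace (tracking value):
config = {'id': 2, 'c': 32, 'name': 63}  # -> config = {'id': 2, 'c': 32, 'name': 63}
value = config.pop('c')  # -> value = 32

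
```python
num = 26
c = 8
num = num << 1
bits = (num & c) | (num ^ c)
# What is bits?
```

Answer: 60

Derivation:
Trace (tracking bits):
num = 26  # -> num = 26
c = 8  # -> c = 8
num = num << 1  # -> num = 52
bits = num & c | num ^ c  # -> bits = 60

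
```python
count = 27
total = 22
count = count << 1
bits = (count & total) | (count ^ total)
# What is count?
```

Trace (tracking count):
count = 27  # -> count = 27
total = 22  # -> total = 22
count = count << 1  # -> count = 54
bits = count & total | count ^ total  # -> bits = 54

Answer: 54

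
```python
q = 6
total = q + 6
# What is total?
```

Trace (tracking total):
q = 6  # -> q = 6
total = q + 6  # -> total = 12

Answer: 12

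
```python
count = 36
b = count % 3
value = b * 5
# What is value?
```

Trace (tracking value):
count = 36  # -> count = 36
b = count % 3  # -> b = 0
value = b * 5  # -> value = 0

Answer: 0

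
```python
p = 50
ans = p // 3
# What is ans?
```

Trace (tracking ans):
p = 50  # -> p = 50
ans = p // 3  # -> ans = 16

Answer: 16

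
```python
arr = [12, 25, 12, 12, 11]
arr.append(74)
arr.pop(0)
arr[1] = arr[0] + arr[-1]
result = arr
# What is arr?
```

Trace (tracking arr):
arr = [12, 25, 12, 12, 11]  # -> arr = [12, 25, 12, 12, 11]
arr.append(74)  # -> arr = [12, 25, 12, 12, 11, 74]
arr.pop(0)  # -> arr = [25, 12, 12, 11, 74]
arr[1] = arr[0] + arr[-1]  # -> arr = [25, 99, 12, 11, 74]
result = arr  # -> result = [25, 99, 12, 11, 74]

Answer: [25, 99, 12, 11, 74]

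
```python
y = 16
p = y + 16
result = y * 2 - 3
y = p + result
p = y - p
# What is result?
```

Answer: 29

Derivation:
Trace (tracking result):
y = 16  # -> y = 16
p = y + 16  # -> p = 32
result = y * 2 - 3  # -> result = 29
y = p + result  # -> y = 61
p = y - p  # -> p = 29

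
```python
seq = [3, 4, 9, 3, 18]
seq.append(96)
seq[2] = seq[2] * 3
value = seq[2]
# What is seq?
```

Answer: [3, 4, 27, 3, 18, 96]

Derivation:
Trace (tracking seq):
seq = [3, 4, 9, 3, 18]  # -> seq = [3, 4, 9, 3, 18]
seq.append(96)  # -> seq = [3, 4, 9, 3, 18, 96]
seq[2] = seq[2] * 3  # -> seq = [3, 4, 27, 3, 18, 96]
value = seq[2]  # -> value = 27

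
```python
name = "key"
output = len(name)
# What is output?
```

Answer: 3

Derivation:
Trace (tracking output):
name = 'key'  # -> name = 'key'
output = len(name)  # -> output = 3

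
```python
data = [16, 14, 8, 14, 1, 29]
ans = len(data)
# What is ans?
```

Answer: 6

Derivation:
Trace (tracking ans):
data = [16, 14, 8, 14, 1, 29]  # -> data = [16, 14, 8, 14, 1, 29]
ans = len(data)  # -> ans = 6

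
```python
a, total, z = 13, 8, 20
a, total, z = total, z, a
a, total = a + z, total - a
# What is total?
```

Trace (tracking total):
a, total, z = (13, 8, 20)  # -> a = 13, total = 8, z = 20
a, total, z = (total, z, a)  # -> a = 8, total = 20, z = 13
a, total = (a + z, total - a)  # -> a = 21, total = 12

Answer: 12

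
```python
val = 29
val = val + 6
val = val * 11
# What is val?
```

Answer: 385

Derivation:
Trace (tracking val):
val = 29  # -> val = 29
val = val + 6  # -> val = 35
val = val * 11  # -> val = 385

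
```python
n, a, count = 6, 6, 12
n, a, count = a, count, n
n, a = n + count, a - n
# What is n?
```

Trace (tracking n):
n, a, count = (6, 6, 12)  # -> n = 6, a = 6, count = 12
n, a, count = (a, count, n)  # -> n = 6, a = 12, count = 6
n, a = (n + count, a - n)  # -> n = 12, a = 6

Answer: 12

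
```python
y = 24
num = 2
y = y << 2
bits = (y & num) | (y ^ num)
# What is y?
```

Answer: 96

Derivation:
Trace (tracking y):
y = 24  # -> y = 24
num = 2  # -> num = 2
y = y << 2  # -> y = 96
bits = y & num | y ^ num  # -> bits = 98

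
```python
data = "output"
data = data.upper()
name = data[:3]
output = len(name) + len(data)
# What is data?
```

Trace (tracking data):
data = 'output'  # -> data = 'output'
data = data.upper()  # -> data = 'OUTPUT'
name = data[:3]  # -> name = 'OUT'
output = len(name) + len(data)  # -> output = 9

Answer: 'OUTPUT'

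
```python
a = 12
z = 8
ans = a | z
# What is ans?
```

Answer: 12

Derivation:
Trace (tracking ans):
a = 12  # -> a = 12
z = 8  # -> z = 8
ans = a | z  # -> ans = 12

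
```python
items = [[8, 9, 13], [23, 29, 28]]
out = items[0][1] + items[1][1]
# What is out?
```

Trace (tracking out):
items = [[8, 9, 13], [23, 29, 28]]  # -> items = [[8, 9, 13], [23, 29, 28]]
out = items[0][1] + items[1][1]  # -> out = 38

Answer: 38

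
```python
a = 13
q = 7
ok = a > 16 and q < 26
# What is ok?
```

Trace (tracking ok):
a = 13  # -> a = 13
q = 7  # -> q = 7
ok = a > 16 and q < 26  # -> ok = False

Answer: False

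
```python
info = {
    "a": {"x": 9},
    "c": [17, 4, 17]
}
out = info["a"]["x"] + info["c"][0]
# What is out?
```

Trace (tracking out):
info = {'a': {'x': 9}, 'c': [17, 4, 17]}  # -> info = {'a': {'x': 9}, 'c': [17, 4, 17]}
out = info['a']['x'] + info['c'][0]  # -> out = 26

Answer: 26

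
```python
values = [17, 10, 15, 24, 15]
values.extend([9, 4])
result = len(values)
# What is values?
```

Answer: [17, 10, 15, 24, 15, 9, 4]

Derivation:
Trace (tracking values):
values = [17, 10, 15, 24, 15]  # -> values = [17, 10, 15, 24, 15]
values.extend([9, 4])  # -> values = [17, 10, 15, 24, 15, 9, 4]
result = len(values)  # -> result = 7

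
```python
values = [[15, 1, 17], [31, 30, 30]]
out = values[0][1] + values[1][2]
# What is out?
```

Trace (tracking out):
values = [[15, 1, 17], [31, 30, 30]]  # -> values = [[15, 1, 17], [31, 30, 30]]
out = values[0][1] + values[1][2]  # -> out = 31

Answer: 31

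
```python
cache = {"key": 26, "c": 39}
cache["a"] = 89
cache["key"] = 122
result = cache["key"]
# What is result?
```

Answer: 122

Derivation:
Trace (tracking result):
cache = {'key': 26, 'c': 39}  # -> cache = {'key': 26, 'c': 39}
cache['a'] = 89  # -> cache = {'key': 26, 'c': 39, 'a': 89}
cache['key'] = 122  # -> cache = {'key': 122, 'c': 39, 'a': 89}
result = cache['key']  # -> result = 122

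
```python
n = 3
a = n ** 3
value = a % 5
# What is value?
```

Answer: 2

Derivation:
Trace (tracking value):
n = 3  # -> n = 3
a = n ** 3  # -> a = 27
value = a % 5  # -> value = 2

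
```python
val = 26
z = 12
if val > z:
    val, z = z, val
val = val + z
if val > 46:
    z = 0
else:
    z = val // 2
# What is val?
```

Answer: 38

Derivation:
Trace (tracking val):
val = 26  # -> val = 26
z = 12  # -> z = 12
if val > z:  # condition is True
    val, z = (z, val)  # -> val = 12, z = 26
val = val + z  # -> val = 38
if val > 46:  # condition is False
else:
    z = val // 2  # -> z = 19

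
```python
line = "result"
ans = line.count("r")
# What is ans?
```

Trace (tracking ans):
line = 'result'  # -> line = 'result'
ans = line.count('r')  # -> ans = 1

Answer: 1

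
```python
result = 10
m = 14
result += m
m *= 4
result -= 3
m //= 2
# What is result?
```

Trace (tracking result):
result = 10  # -> result = 10
m = 14  # -> m = 14
result += m  # -> result = 24
m *= 4  # -> m = 56
result -= 3  # -> result = 21
m //= 2  # -> m = 28

Answer: 21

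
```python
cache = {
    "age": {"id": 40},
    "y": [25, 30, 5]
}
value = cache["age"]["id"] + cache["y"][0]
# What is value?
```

Trace (tracking value):
cache = {'age': {'id': 40}, 'y': [25, 30, 5]}  # -> cache = {'age': {'id': 40}, 'y': [25, 30, 5]}
value = cache['age']['id'] + cache['y'][0]  # -> value = 65

Answer: 65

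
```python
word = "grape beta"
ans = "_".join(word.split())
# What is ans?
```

Answer: 'grape_beta'

Derivation:
Trace (tracking ans):
word = 'grape beta'  # -> word = 'grape beta'
ans = '_'.join(word.split())  # -> ans = 'grape_beta'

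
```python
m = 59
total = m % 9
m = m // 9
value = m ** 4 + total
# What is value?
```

Answer: 1301

Derivation:
Trace (tracking value):
m = 59  # -> m = 59
total = m % 9  # -> total = 5
m = m // 9  # -> m = 6
value = m ** 4 + total  # -> value = 1301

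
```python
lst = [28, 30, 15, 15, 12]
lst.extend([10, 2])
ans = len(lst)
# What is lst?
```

Answer: [28, 30, 15, 15, 12, 10, 2]

Derivation:
Trace (tracking lst):
lst = [28, 30, 15, 15, 12]  # -> lst = [28, 30, 15, 15, 12]
lst.extend([10, 2])  # -> lst = [28, 30, 15, 15, 12, 10, 2]
ans = len(lst)  # -> ans = 7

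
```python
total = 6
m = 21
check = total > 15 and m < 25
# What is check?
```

Trace (tracking check):
total = 6  # -> total = 6
m = 21  # -> m = 21
check = total > 15 and m < 25  # -> check = False

Answer: False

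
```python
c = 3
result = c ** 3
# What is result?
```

Trace (tracking result):
c = 3  # -> c = 3
result = c ** 3  # -> result = 27

Answer: 27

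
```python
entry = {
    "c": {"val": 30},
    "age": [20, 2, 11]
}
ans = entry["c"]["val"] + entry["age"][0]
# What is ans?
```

Answer: 50

Derivation:
Trace (tracking ans):
entry = {'c': {'val': 30}, 'age': [20, 2, 11]}  # -> entry = {'c': {'val': 30}, 'age': [20, 2, 11]}
ans = entry['c']['val'] + entry['age'][0]  # -> ans = 50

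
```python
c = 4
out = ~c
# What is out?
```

Trace (tracking out):
c = 4  # -> c = 4
out = ~c  # -> out = -5

Answer: -5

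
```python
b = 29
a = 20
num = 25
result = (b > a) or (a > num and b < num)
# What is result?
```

Trace (tracking result):
b = 29  # -> b = 29
a = 20  # -> a = 20
num = 25  # -> num = 25
result = b > a or (a > num and b < num)  # -> result = True

Answer: True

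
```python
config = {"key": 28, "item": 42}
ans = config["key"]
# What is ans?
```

Trace (tracking ans):
config = {'key': 28, 'item': 42}  # -> config = {'key': 28, 'item': 42}
ans = config['key']  # -> ans = 28

Answer: 28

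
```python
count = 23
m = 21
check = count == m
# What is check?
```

Answer: False

Derivation:
Trace (tracking check):
count = 23  # -> count = 23
m = 21  # -> m = 21
check = count == m  # -> check = False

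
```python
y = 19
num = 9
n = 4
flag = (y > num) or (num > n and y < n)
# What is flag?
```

Trace (tracking flag):
y = 19  # -> y = 19
num = 9  # -> num = 9
n = 4  # -> n = 4
flag = y > num or (num > n and y < n)  # -> flag = True

Answer: True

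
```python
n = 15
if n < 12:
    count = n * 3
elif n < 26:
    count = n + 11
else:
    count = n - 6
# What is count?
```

Answer: 26

Derivation:
Trace (tracking count):
n = 15  # -> n = 15
if n < 12:  # condition is False
elif n < 26:  # condition is True
    count = n + 11  # -> count = 26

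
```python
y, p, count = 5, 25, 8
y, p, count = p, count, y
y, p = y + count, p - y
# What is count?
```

Trace (tracking count):
y, p, count = (5, 25, 8)  # -> y = 5, p = 25, count = 8
y, p, count = (p, count, y)  # -> y = 25, p = 8, count = 5
y, p = (y + count, p - y)  # -> y = 30, p = -17

Answer: 5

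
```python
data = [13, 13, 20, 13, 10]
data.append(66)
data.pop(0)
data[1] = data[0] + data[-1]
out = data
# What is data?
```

Trace (tracking data):
data = [13, 13, 20, 13, 10]  # -> data = [13, 13, 20, 13, 10]
data.append(66)  # -> data = [13, 13, 20, 13, 10, 66]
data.pop(0)  # -> data = [13, 20, 13, 10, 66]
data[1] = data[0] + data[-1]  # -> data = [13, 79, 13, 10, 66]
out = data  # -> out = [13, 79, 13, 10, 66]

Answer: [13, 79, 13, 10, 66]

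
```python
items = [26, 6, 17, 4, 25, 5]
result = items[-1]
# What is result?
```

Trace (tracking result):
items = [26, 6, 17, 4, 25, 5]  # -> items = [26, 6, 17, 4, 25, 5]
result = items[-1]  # -> result = 5

Answer: 5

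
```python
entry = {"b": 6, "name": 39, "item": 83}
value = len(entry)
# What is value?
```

Answer: 3

Derivation:
Trace (tracking value):
entry = {'b': 6, 'name': 39, 'item': 83}  # -> entry = {'b': 6, 'name': 39, 'item': 83}
value = len(entry)  # -> value = 3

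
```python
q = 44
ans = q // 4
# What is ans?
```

Trace (tracking ans):
q = 44  # -> q = 44
ans = q // 4  # -> ans = 11

Answer: 11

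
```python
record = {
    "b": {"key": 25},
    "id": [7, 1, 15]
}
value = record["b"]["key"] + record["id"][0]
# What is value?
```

Trace (tracking value):
record = {'b': {'key': 25}, 'id': [7, 1, 15]}  # -> record = {'b': {'key': 25}, 'id': [7, 1, 15]}
value = record['b']['key'] + record['id'][0]  # -> value = 32

Answer: 32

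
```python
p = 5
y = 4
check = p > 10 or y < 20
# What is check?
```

Trace (tracking check):
p = 5  # -> p = 5
y = 4  # -> y = 4
check = p > 10 or y < 20  # -> check = True

Answer: True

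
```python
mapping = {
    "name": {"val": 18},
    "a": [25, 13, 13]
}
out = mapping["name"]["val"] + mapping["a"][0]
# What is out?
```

Answer: 43

Derivation:
Trace (tracking out):
mapping = {'name': {'val': 18}, 'a': [25, 13, 13]}  # -> mapping = {'name': {'val': 18}, 'a': [25, 13, 13]}
out = mapping['name']['val'] + mapping['a'][0]  # -> out = 43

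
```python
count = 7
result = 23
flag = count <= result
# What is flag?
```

Trace (tracking flag):
count = 7  # -> count = 7
result = 23  # -> result = 23
flag = count <= result  # -> flag = True

Answer: True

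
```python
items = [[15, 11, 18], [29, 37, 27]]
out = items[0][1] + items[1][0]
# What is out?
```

Answer: 40

Derivation:
Trace (tracking out):
items = [[15, 11, 18], [29, 37, 27]]  # -> items = [[15, 11, 18], [29, 37, 27]]
out = items[0][1] + items[1][0]  # -> out = 40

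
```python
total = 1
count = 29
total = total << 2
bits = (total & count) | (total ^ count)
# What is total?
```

Answer: 4

Derivation:
Trace (tracking total):
total = 1  # -> total = 1
count = 29  # -> count = 29
total = total << 2  # -> total = 4
bits = total & count | total ^ count  # -> bits = 29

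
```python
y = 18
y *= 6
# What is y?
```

Trace (tracking y):
y = 18  # -> y = 18
y *= 6  # -> y = 108

Answer: 108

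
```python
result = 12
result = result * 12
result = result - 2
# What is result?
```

Trace (tracking result):
result = 12  # -> result = 12
result = result * 12  # -> result = 144
result = result - 2  # -> result = 142

Answer: 142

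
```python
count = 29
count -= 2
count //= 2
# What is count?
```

Answer: 13

Derivation:
Trace (tracking count):
count = 29  # -> count = 29
count -= 2  # -> count = 27
count //= 2  # -> count = 13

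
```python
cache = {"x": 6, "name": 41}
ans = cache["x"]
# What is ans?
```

Answer: 6

Derivation:
Trace (tracking ans):
cache = {'x': 6, 'name': 41}  # -> cache = {'x': 6, 'name': 41}
ans = cache['x']  # -> ans = 6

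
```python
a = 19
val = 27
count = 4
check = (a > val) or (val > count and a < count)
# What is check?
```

Trace (tracking check):
a = 19  # -> a = 19
val = 27  # -> val = 27
count = 4  # -> count = 4
check = a > val or (val > count and a < count)  # -> check = False

Answer: False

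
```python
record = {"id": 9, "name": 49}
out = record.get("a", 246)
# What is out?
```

Trace (tracking out):
record = {'id': 9, 'name': 49}  # -> record = {'id': 9, 'name': 49}
out = record.get('a', 246)  # -> out = 246

Answer: 246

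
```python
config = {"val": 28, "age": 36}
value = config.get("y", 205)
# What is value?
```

Answer: 205

Derivation:
Trace (tracking value):
config = {'val': 28, 'age': 36}  # -> config = {'val': 28, 'age': 36}
value = config.get('y', 205)  # -> value = 205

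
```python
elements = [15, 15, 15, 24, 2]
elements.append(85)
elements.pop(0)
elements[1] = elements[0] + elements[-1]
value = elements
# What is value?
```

Trace (tracking value):
elements = [15, 15, 15, 24, 2]  # -> elements = [15, 15, 15, 24, 2]
elements.append(85)  # -> elements = [15, 15, 15, 24, 2, 85]
elements.pop(0)  # -> elements = [15, 15, 24, 2, 85]
elements[1] = elements[0] + elements[-1]  # -> elements = [15, 100, 24, 2, 85]
value = elements  # -> value = [15, 100, 24, 2, 85]

Answer: [15, 100, 24, 2, 85]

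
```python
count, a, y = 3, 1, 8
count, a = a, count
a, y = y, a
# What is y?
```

Answer: 3

Derivation:
Trace (tracking y):
count, a, y = (3, 1, 8)  # -> count = 3, a = 1, y = 8
count, a = (a, count)  # -> count = 1, a = 3
a, y = (y, a)  # -> a = 8, y = 3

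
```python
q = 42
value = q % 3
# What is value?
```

Trace (tracking value):
q = 42  # -> q = 42
value = q % 3  # -> value = 0

Answer: 0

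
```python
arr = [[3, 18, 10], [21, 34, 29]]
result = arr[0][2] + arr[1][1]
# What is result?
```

Trace (tracking result):
arr = [[3, 18, 10], [21, 34, 29]]  # -> arr = [[3, 18, 10], [21, 34, 29]]
result = arr[0][2] + arr[1][1]  # -> result = 44

Answer: 44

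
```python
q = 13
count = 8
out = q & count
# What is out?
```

Answer: 8

Derivation:
Trace (tracking out):
q = 13  # -> q = 13
count = 8  # -> count = 8
out = q & count  # -> out = 8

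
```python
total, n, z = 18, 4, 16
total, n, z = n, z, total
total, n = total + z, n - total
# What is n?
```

Trace (tracking n):
total, n, z = (18, 4, 16)  # -> total = 18, n = 4, z = 16
total, n, z = (n, z, total)  # -> total = 4, n = 16, z = 18
total, n = (total + z, n - total)  # -> total = 22, n = 12

Answer: 12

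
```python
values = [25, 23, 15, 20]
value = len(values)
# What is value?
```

Trace (tracking value):
values = [25, 23, 15, 20]  # -> values = [25, 23, 15, 20]
value = len(values)  # -> value = 4

Answer: 4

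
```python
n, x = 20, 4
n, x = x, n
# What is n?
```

Answer: 4

Derivation:
Trace (tracking n):
n, x = (20, 4)  # -> n = 20, x = 4
n, x = (x, n)  # -> n = 4, x = 20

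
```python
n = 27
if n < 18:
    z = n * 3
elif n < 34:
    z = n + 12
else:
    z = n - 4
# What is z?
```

Answer: 39

Derivation:
Trace (tracking z):
n = 27  # -> n = 27
if n < 18:  # condition is False
elif n < 34:  # condition is True
    z = n + 12  # -> z = 39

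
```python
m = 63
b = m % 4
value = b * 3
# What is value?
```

Answer: 9

Derivation:
Trace (tracking value):
m = 63  # -> m = 63
b = m % 4  # -> b = 3
value = b * 3  # -> value = 9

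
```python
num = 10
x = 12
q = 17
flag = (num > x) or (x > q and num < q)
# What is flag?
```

Answer: False

Derivation:
Trace (tracking flag):
num = 10  # -> num = 10
x = 12  # -> x = 12
q = 17  # -> q = 17
flag = num > x or (x > q and num < q)  # -> flag = False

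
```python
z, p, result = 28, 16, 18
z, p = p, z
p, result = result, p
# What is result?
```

Answer: 28

Derivation:
Trace (tracking result):
z, p, result = (28, 16, 18)  # -> z = 28, p = 16, result = 18
z, p = (p, z)  # -> z = 16, p = 28
p, result = (result, p)  # -> p = 18, result = 28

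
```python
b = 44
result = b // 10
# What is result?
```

Answer: 4

Derivation:
Trace (tracking result):
b = 44  # -> b = 44
result = b // 10  # -> result = 4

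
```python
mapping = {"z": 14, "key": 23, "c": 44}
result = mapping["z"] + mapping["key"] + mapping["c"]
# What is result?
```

Trace (tracking result):
mapping = {'z': 14, 'key': 23, 'c': 44}  # -> mapping = {'z': 14, 'key': 23, 'c': 44}
result = mapping['z'] + mapping['key'] + mapping['c']  # -> result = 81

Answer: 81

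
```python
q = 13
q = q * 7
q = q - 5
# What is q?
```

Answer: 86

Derivation:
Trace (tracking q):
q = 13  # -> q = 13
q = q * 7  # -> q = 91
q = q - 5  # -> q = 86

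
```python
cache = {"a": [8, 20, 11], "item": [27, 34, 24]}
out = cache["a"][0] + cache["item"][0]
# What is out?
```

Answer: 35

Derivation:
Trace (tracking out):
cache = {'a': [8, 20, 11], 'item': [27, 34, 24]}  # -> cache = {'a': [8, 20, 11], 'item': [27, 34, 24]}
out = cache['a'][0] + cache['item'][0]  # -> out = 35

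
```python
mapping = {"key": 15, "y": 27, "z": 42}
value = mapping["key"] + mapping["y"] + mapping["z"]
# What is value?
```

Trace (tracking value):
mapping = {'key': 15, 'y': 27, 'z': 42}  # -> mapping = {'key': 15, 'y': 27, 'z': 42}
value = mapping['key'] + mapping['y'] + mapping['z']  # -> value = 84

Answer: 84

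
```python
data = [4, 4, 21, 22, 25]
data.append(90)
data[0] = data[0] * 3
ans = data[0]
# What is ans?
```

Answer: 12

Derivation:
Trace (tracking ans):
data = [4, 4, 21, 22, 25]  # -> data = [4, 4, 21, 22, 25]
data.append(90)  # -> data = [4, 4, 21, 22, 25, 90]
data[0] = data[0] * 3  # -> data = [12, 4, 21, 22, 25, 90]
ans = data[0]  # -> ans = 12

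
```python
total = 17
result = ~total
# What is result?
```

Answer: -18

Derivation:
Trace (tracking result):
total = 17  # -> total = 17
result = ~total  # -> result = -18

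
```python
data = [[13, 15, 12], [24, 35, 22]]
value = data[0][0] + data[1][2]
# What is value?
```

Trace (tracking value):
data = [[13, 15, 12], [24, 35, 22]]  # -> data = [[13, 15, 12], [24, 35, 22]]
value = data[0][0] + data[1][2]  # -> value = 35

Answer: 35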